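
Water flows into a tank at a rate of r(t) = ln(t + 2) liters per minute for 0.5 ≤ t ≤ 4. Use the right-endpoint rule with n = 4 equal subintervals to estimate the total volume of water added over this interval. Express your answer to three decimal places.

Δt = (4 − 0.5)/4 = 0.875.
Right endpoints: 1.375, 2.25, 3.125, 4.
r(1.375) ≈ 1.216, r(2.25) ≈ 1.447, r(3.125) ≈ 1.634, r(4) ≈ 1.792.
Sum = Δt · [r(1.375) + r(2.25) + r(3.125) + r(4)].
Sum ≈ 5.328.

5.328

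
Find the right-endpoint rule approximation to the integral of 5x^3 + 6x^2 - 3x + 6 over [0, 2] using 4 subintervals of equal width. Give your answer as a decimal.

Δx = (2 − 0)/4 = 0.5.
Right endpoints: 0.5, 1, 1.5, 2.
f(0.5) = 6.625, f(1) = 14, f(1.5) = 31.875, f(2) = 64.
Sum = Δx · [f(0.5) + f(1) + f(1.5) + f(2)].
Sum = 58.25.

58.25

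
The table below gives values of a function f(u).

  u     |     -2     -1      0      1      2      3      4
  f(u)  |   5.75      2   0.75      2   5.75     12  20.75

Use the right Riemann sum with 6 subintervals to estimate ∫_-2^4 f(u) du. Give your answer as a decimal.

Δu = 1.
Sum = 1·[2 + 0.75 + 2 + 5.75 + 12 + 20.75] = 43.25.

43.25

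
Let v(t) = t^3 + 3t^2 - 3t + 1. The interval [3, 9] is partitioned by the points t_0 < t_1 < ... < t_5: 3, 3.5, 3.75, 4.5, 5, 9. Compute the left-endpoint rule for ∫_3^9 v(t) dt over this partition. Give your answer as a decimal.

917.72265625

Subinterval widths: 0.5, 0.25, 0.75, 0.5, 4.
Left endpoints: 3, 3.5, 3.75, 4.5, 5.
v(3) = 46, v(3.5) = 70.125, v(3.75) = 84.671875, v(4.5) = 139.375, v(5) = 186.
Sum = Σ Δt_i · v(t_i).
Sum = 917.72265625.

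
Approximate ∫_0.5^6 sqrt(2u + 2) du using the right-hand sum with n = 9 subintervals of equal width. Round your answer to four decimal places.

16.3334

Δu = (6 − 0.5)/9 = 11/18.
Right endpoints: 10/9, 31/18, 7/3, 53/18, 32/9, 25/6, 43/9, 97/18, 6.
f(10/9) ≈ 2.0548, f(31/18) ≈ 2.3333, f(7/3) ≈ 2.5820, f(53/18) ≈ 2.8087, f(32/9) ≈ 3.0185, f(25/6) ≈ 3.2146, f(43/9) ≈ 3.3993, f(97/18) ≈ 3.5746, f(6) ≈ 3.7417.
Sum = Δu · [f(10/9) + f(31/18) + f(7/3) + ...].
Sum ≈ 16.3334.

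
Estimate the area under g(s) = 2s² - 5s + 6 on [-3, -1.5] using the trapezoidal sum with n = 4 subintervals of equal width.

Δs = (-1.5 − (-3))/4 = 0.375.
g(-3) = 39, g(-2.625) = 32.90625, g(-2.25) = 27.375, g(-1.875) = 22.40625, g(-1.5) = 18.
T_4 = (Δs/2)·[g(s_0) + 2g(s_1) + 2g(s_2) + 2g(s_3) + g(s_4)].
Sum = 41.6953125.

41.6953125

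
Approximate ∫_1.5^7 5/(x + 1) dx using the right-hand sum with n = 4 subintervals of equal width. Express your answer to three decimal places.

Δx = (7 − 1.5)/4 = 1.375.
Right endpoints: 2.875, 4.25, 5.625, 7.
f(2.875) = 40/31, f(4.25) = 20/21, f(5.625) = 40/53, f(7) = 0.625.
Sum = Δx · [f(2.875) + f(4.25) + f(5.625) + f(7)].
Sum ≈ 4.981.

4.981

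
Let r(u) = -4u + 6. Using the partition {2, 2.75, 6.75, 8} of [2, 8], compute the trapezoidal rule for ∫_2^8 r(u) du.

-84

Subinterval widths: 0.75, 4, 1.25.
r(2) = -2, r(2.75) = -5, r(6.75) = -21, r(8) = -26.
On each subinterval the trapezoid contributes (Δu_i/2)·[r(u_{i-1}) + r(u_i)].
Sum = -84.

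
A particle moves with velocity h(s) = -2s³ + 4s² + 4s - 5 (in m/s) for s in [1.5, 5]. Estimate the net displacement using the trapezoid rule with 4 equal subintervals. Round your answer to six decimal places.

Δs = (5 − 1.5)/4 = 0.875.
h(1.5) = 3.25, h(2.375) = 0.26953125, h(3.25) = -18.40625, h(4.125) = -60.81640625, h(5) = -135.
T_4 = (Δs/2)·[h(s_0) + 2h(s_1) + 2h(s_2) + 2h(s_3) + h(s_4)].
Sum ≈ -126.724609.

-126.724609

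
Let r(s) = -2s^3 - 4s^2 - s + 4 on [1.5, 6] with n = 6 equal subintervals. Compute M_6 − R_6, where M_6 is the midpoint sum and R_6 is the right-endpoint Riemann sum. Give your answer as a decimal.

M_6 = -922.25390625.
R_6 = -1150.8046875.
M_6 − R_6 = 228.55078125.

228.55078125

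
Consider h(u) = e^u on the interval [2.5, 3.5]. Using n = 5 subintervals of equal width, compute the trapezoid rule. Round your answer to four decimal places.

21.0027

Δu = (3.5 − 2.5)/5 = 0.2.
h(2.5) ≈ 12.1825, h(2.7) ≈ 14.8797, h(2.9) ≈ 18.1741, h(3.1) ≈ 22.1980, h(3.3) ≈ 27.1126, h(3.5) ≈ 33.1155.
T_5 = (Δu/2)·[h(u_0) + 2h(u_1) + ... + 2h(u_{4}) + h(u_5)].
Sum ≈ 21.0027.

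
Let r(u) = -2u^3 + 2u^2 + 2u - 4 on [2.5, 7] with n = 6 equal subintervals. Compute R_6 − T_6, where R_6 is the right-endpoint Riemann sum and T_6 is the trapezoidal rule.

R_6 = -1159.2421875.
T_6 = -949.1484375.
R_6 − T_6 = -210.09375.

-210.09375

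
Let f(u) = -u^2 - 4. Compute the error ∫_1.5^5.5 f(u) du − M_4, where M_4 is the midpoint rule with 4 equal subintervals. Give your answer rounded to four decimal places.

Exact integral: ∫_1.5^5.5 f(u) du ≈ -70.333333.
M_4 = -70.
Error ≈ -70.333333 − (-70) ≈ -0.3333.

-0.3333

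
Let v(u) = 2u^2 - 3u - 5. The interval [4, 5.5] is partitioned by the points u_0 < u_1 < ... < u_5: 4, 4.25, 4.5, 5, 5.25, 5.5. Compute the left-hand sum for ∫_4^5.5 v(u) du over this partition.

35.4375

Subinterval widths: 0.25, 0.25, 0.5, 0.25, 0.25.
Left endpoints: 4, 4.25, 4.5, 5, 5.25.
v(4) = 15, v(4.25) = 18.375, v(4.5) = 22, v(5) = 30, v(5.25) = 34.375.
Sum = Σ Δu_i · v(u_i).
Sum = 35.4375.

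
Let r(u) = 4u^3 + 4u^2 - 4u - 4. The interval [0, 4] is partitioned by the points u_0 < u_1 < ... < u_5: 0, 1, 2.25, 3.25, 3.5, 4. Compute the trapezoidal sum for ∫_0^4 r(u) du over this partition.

Subinterval widths: 1, 1.25, 1, 0.25, 0.5.
r(0) = -4, r(1) = 0, r(2.25) = 52.8125, r(3.25) = 162.5625, r(3.5) = 202.5, r(4) = 300.
On each subinterval the trapezoid contributes (Δu_i/2)·[r(u_{i-1}) + r(u_i)].
Sum = 309.953125.

309.953125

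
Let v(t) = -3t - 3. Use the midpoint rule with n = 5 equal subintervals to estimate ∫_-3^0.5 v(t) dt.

Δt = (0.5 − (-3))/5 = 0.7.
Midpoints: -2.65, -1.95, -1.25, -0.55, 0.15.
v(-2.65) = 4.95, v(-1.95) = 2.85, v(-1.25) = 0.75, v(-0.55) = -1.35, v(0.15) = -3.45.
Sum = Δt · [v(-2.65) + v(-1.95) + v(-1.25) + v(-0.55) + v(0.15)].
Sum = 2.625.

2.625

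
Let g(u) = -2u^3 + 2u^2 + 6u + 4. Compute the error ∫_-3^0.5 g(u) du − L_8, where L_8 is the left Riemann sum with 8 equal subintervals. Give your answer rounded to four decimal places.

-12.1623

Exact integral: ∫_-3^0.5 g(u) du ≈ 46.302083.
L_8 ≈ 58.464355.
Error ≈ 46.302083 − 58.464355 ≈ -12.1623.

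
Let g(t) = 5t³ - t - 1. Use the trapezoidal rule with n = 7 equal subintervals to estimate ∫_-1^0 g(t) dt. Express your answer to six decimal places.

-1.775510

Δt = (0 − (-1))/7 = 1/7.
g(-1) = -5, g(-6/7) = -1129/343, g(-5/7) = -723/343, g(-4/7) = -467/343, g(-3/7) = -331/343, g(-2/7) = -285/343, g(-1/7) = -299/343, g(0) = -1.
T_7 = (Δt/2)·[g(t_0) + 2g(t_1) + ... + 2g(t_{6}) + g(t_7)].
Sum ≈ -1.775510.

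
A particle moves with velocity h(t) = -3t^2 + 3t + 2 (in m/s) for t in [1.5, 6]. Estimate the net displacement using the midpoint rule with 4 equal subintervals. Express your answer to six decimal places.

-151.576172

Δt = (6 − 1.5)/4 = 1.125.
Midpoints: 2.0625, 3.1875, 4.3125, 5.4375.
h(2.0625) = -4.57421875, h(3.1875) = -18.91796875, h(4.3125) = -40.85546875, h(5.4375) = -70.38671875.
Sum = Δt · [h(2.0625) + h(3.1875) + h(4.3125) + h(5.4375)].
Sum ≈ -151.576172.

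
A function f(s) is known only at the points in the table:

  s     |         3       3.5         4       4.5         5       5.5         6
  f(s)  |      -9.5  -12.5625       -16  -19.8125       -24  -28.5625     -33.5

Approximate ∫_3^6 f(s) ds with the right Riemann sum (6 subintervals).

Δs = 0.5.
Sum = 0.5·[(-12.5625) + (-16) + (-19.8125) + (-24) + (-28.5625) + (-33.5)] = -67.21875.

-67.21875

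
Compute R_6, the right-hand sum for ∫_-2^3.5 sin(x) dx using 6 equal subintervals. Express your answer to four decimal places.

Δx = (3.5 − (-2))/6 = 11/12.
Right endpoints: -13/12, -1/6, 0.75, 5/3, 31/12, 3.5.
f(-13/12) ≈ -0.8835, f(-1/6) ≈ -0.1659, f(0.75) ≈ 0.6816, f(5/3) ≈ 0.9954, f(31/12) ≈ 0.5297, f(3.5) ≈ -0.3508.
Sum = Δx · [f(-13/12) + f(-1/6) + f(0.75) + ...].
Sum ≈ 0.7393.

0.7393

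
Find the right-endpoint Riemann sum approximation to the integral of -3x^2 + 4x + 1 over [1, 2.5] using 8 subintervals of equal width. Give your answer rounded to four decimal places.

Δx = (2.5 − 1)/8 = 0.1875.
Right endpoints: 1.1875, 1.375, 1.5625, 1.75, 1.9375, 2.125, 2.3125, 2.5.
f(1.1875) = 1.51953125, f(1.375) = 0.828125, f(1.5625) = -0.07421875, f(1.75) = -1.1875, f(1.9375) = -2.51171875, f(2.125) = -4.046875, f(2.3125) = -5.79296875, f(2.5) = -7.75.
Sum = Δx · [f(1.1875) + f(1.375) + f(1.5625) + ...].
Sum ≈ -3.5654.

-3.5654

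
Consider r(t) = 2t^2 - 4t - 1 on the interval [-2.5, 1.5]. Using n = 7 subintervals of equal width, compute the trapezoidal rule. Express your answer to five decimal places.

Δt = (1.5 − (-2.5))/7 = 4/7.
r(-2.5) = 21.5, r(-27/14) = 1387/98, r(-19/14) = 795/98, r(-11/14) = 331/98, r(-3/14) = -5/98, r(5/14) = -213/98, r(13/14) = -293/98, r(1.5) = -2.5.
T_7 = (Δt/2)·[r(t_0) + 2r(t_1) + ... + 2r(t_{6}) + r(t_7)].
Sum ≈ 17.10204.

17.10204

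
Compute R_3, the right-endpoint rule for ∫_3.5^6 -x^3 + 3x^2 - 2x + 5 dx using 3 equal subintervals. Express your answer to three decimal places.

Δx = (6 − 3.5)/3 = 5/6.
Right endpoints: 13/3, 31/6, 6.
f(13/3) = -775/27, f(31/6) = -13645/216, f(6) = -115.
Sum = Δx · [f(13/3) + f(31/6) + f(6)].
Sum ≈ -172.396.

-172.396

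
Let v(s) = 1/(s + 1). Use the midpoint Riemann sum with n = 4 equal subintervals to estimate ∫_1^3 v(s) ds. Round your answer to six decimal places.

Δs = (3 − 1)/4 = 0.5.
Midpoints: 1.25, 1.75, 2.25, 2.75.
v(1.25) = 4/9, v(1.75) = 4/11, v(2.25) = 4/13, v(2.75) = 4/15.
Sum = Δs · [v(1.25) + v(1.75) + v(2.25) + v(2.75)].
Sum ≈ 0.691220.

0.691220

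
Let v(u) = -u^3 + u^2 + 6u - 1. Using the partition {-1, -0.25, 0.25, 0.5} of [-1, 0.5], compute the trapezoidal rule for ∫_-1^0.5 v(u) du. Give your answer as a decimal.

-2.91796875

Subinterval widths: 0.75, 0.5, 0.25.
v(-1) = -5, v(-0.25) = -2.421875, v(0.25) = 0.546875, v(0.5) = 2.125.
On each subinterval the trapezoid contributes (Δu_i/2)·[v(u_{i-1}) + v(u_i)].
Sum = -2.91796875.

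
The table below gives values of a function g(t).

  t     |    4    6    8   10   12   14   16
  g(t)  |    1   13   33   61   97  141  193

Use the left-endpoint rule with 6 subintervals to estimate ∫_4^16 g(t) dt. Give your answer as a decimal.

692

Δt = 2.
Sum = 2·[1 + 13 + 33 + 61 + 97 + 141] = 692.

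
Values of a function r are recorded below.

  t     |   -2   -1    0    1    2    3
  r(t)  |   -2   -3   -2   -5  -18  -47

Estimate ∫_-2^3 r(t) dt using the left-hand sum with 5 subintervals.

-30

Δt = 1.
Sum = 1·[(-2) + (-3) + (-2) + (-5) + (-18)] = -30.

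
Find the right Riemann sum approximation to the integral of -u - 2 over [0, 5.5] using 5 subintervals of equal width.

-29.15

Δu = (5.5 − 0)/5 = 1.1.
Right endpoints: 1.1, 2.2, 3.3, 4.4, 5.5.
f(1.1) = -3.1, f(2.2) = -4.2, f(3.3) = -5.3, f(4.4) = -6.4, f(5.5) = -7.5.
Sum = Δu · [f(1.1) + f(2.2) + f(3.3) + f(4.4) + f(5.5)].
Sum = -29.15.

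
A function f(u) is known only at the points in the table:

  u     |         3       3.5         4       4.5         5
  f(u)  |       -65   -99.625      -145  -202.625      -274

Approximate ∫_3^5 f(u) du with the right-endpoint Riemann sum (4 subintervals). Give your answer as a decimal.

Δu = 0.5.
Sum = 0.5·[(-99.625) + (-145) + (-202.625) + (-274)] = -360.625.

-360.625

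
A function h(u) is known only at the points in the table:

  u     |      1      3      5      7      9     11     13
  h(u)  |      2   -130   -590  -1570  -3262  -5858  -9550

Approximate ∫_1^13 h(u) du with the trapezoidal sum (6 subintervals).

Δu = 2.
T_6 = (2/2)·[2 + 2·(-130) + 2·(-590) + 2·(-1570) + 2·(-3262) + 2·(-5858) + (-9550)] = -32368.

-32368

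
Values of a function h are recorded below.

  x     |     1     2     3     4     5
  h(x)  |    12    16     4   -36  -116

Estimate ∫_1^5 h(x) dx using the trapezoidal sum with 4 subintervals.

Δx = 1.
T_4 = (1/2)·[12 + 2·16 + 2·4 + 2·(-36) + (-116)] = -68.

-68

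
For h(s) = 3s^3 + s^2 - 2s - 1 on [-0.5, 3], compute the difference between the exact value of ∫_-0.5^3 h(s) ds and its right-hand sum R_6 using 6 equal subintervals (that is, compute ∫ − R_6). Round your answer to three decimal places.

Exact integral: ∫_-0.5^3 h(s) ds ≈ 57.49479.
R_6 ≈ 84.17115.
Error ≈ 57.49479 − 84.17115 ≈ -26.676.

-26.676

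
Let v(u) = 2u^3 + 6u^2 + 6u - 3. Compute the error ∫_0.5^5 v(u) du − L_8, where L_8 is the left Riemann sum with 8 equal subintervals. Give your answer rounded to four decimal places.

114.2622

Exact integral: ∫_0.5^5 v(u) du = 622.96875.
L_8 ≈ 508.706543.
Error ≈ 622.96875 − 508.706543 ≈ 114.2622.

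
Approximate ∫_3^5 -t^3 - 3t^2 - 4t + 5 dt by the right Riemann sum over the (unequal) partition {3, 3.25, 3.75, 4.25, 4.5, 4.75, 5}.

-284.625

Subinterval widths: 0.25, 0.5, 0.5, 0.25, 0.25, 0.25.
Right endpoints: 3.25, 3.75, 4.25, 4.5, 4.75, 5.
f(3.25) = -74.015625, f(3.75) = -104.921875, f(4.25) = -142.953125, f(4.5) = -164.875, f(4.75) = -188.859375, f(5) = -215.
Sum = Σ Δt_i · f(t_i).
Sum = -284.625.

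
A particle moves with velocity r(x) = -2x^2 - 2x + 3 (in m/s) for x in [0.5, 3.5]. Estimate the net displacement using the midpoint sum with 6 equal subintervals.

-31.375

Δx = (3.5 − 0.5)/6 = 0.5.
Midpoints: 0.75, 1.25, 1.75, 2.25, 2.75, 3.25.
r(0.75) = 0.375, r(1.25) = -2.625, r(1.75) = -6.625, r(2.25) = -11.625, r(2.75) = -17.625, r(3.25) = -24.625.
Sum = Δx · [r(0.75) + r(1.25) + r(1.75) + ...].
Sum = -31.375.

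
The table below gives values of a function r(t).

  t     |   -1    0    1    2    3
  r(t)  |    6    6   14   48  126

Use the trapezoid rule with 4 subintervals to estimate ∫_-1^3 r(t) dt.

134

Δt = 1.
T_4 = (1/2)·[6 + 2·6 + 2·14 + 2·48 + 126] = 134.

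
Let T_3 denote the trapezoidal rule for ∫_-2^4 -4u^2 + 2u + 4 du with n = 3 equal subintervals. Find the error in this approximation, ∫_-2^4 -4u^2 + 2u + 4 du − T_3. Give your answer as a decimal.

16

Exact integral: ∫_-2^4 f(u) du = -60.
T_3 = -76.
Error = -60 − (-76) = 16.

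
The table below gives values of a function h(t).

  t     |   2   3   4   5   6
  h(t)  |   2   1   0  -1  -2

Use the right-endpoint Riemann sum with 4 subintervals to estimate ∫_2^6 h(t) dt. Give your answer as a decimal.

-2

Δt = 1.
Sum = 1·[1 + 0 + (-1) + (-2)] = -2.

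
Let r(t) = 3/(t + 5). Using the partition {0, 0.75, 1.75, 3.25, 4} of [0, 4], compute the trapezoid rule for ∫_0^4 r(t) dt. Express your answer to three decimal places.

Subinterval widths: 0.75, 1, 1.5, 0.75.
r(0) = 0.6, r(0.75) = 12/23, r(1.75) = 4/9, r(3.25) = 4/11, r(4) = 1/3.
On each subinterval the trapezoid contributes (Δt_i/2)·[r(t_{i-1}) + r(t_i)].
Sum ≈ 1.771.

1.771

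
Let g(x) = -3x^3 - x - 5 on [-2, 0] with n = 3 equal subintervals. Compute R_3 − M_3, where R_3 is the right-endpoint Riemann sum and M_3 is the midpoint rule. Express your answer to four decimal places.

R_3 ≈ -3.333333.
M_3 ≈ 3.333333.
R_3 − M_3 ≈ -6.6667.

-6.6667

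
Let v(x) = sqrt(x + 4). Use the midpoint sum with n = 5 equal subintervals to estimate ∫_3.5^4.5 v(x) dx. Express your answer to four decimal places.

Δx = (4.5 − 3.5)/5 = 0.2.
Midpoints: 3.6, 3.8, 4, 4.2, 4.4.
v(3.6) ≈ 2.7568, v(3.8) ≈ 2.7928, v(4) ≈ 2.8284, v(4.2) ≈ 2.8636, v(4.4) ≈ 2.8983.
Sum = Δx · [v(3.6) + v(3.8) + v(4) + v(4.2) + v(4.4)].
Sum ≈ 2.8280.

2.8280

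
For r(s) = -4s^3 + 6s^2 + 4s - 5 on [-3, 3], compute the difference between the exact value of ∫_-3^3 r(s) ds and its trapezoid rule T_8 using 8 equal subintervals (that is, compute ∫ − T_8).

Exact integral: ∫_-3^3 r(s) ds = 78.
T_8 = 81.375.
Error = 78 − 81.375 = -3.375.

-3.375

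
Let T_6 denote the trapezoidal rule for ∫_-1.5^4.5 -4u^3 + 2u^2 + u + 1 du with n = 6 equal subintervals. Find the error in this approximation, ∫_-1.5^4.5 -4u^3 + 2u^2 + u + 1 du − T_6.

Exact integral: ∫_-1.5^4.5 f(u) du = -327.
T_6 = -343.
Error = -327 − (-343) = 16.

16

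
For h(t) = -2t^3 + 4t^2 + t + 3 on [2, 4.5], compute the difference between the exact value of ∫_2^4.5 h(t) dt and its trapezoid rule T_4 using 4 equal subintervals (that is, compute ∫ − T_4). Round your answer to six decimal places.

2.522786

Exact integral: ∫_2^4.5 h(t) dt ≈ -70.57291667.
T_4 ≈ -73.09570312.
Error ≈ -70.57291667 − (-73.09570312) ≈ 2.522786.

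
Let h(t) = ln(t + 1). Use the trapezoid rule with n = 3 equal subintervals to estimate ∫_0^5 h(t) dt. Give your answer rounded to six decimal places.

5.571743

Δt = (5 − 0)/3 = 5/3.
h(0) ≈ 0.000000, h(5/3) ≈ 0.980829, h(10/3) ≈ 1.466337, h(5) ≈ 1.791759.
T_3 = (Δt/2)·[h(t_0) + 2h(t_1) + 2h(t_2) + h(t_3)].
Sum ≈ 5.571743.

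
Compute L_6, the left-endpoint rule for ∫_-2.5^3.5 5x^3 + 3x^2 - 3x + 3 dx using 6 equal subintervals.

70.5

Δx = (3.5 − (-2.5))/6 = 1.
Left endpoints: -2.5, -1.5, -0.5, 0.5, 1.5, 2.5.
f(-2.5) = -48.875, f(-1.5) = -2.625, f(-0.5) = 4.625, f(0.5) = 2.875, f(1.5) = 22.125, f(2.5) = 92.375.
Sum = Δx · [f(-2.5) + f(-1.5) + f(-0.5) + ...].
Sum = 70.5.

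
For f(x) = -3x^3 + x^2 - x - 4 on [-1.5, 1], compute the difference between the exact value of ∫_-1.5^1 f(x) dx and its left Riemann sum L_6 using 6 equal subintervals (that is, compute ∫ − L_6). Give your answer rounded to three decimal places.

-3.751

Exact integral: ∫_-1.5^1 f(x) dx ≈ -4.86979.
L_6 ≈ -1.11907.
Error ≈ -4.86979 − (-1.11907) ≈ -3.751.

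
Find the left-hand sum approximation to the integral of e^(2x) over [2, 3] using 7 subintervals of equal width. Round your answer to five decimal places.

Δx = (3 − 2)/7 = 1/7.
Left endpoints: 2, 15/7, 16/7, 17/7, 18/7, 19/7, 20/7.
f(2) ≈ 54.59815, f(15/7) ≈ 72.65442, f(16/7) ≈ 96.68213, f(17/7) ≈ 128.65609, f(18/7) ≈ 171.20423, f(19/7) ≈ 227.82355, f(20/7) ≈ 303.16758.
Sum = Δx · [f(2) + f(15/7) + f(16/7) + ...].
Sum ≈ 150.68373.

150.68373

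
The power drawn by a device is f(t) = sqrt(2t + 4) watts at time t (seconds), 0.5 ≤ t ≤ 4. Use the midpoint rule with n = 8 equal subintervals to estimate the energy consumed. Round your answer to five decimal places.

Δt = (4 − 0.5)/8 = 0.4375.
Midpoints: 0.71875, 1.15625, 1.59375, 2.03125, 2.46875, 2.90625, 3.34375, 3.78125.
f(0.71875) ≈ 2.33184, f(1.15625) ≈ 2.51247, f(1.59375) ≈ 2.68095, f(2.03125) ≈ 2.83945, f(2.46875) ≈ 2.98957, f(2.90625) ≈ 3.13249, f(3.34375) ≈ 3.26917, f(3.78125) ≈ 3.40037.
Sum = Δt · [f(0.71875) + f(1.15625) + f(1.59375) + ...].
Sum ≈ 10.13089.

10.13089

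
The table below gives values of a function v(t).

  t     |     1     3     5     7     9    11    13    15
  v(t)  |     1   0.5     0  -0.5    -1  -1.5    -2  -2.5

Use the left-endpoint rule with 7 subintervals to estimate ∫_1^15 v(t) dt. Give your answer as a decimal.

-7

Δt = 2.
Sum = 2·[1 + 0.5 + 0 + (-0.5) + (-1) + (-1.5) + (-2)] = -7.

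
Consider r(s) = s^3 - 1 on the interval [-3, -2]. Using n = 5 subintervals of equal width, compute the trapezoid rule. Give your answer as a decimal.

Δs = (-2 − (-3))/5 = 0.2.
r(-3) = -28, r(-2.8) = -22.952, r(-2.6) = -18.576, r(-2.4) = -14.824, r(-2.2) = -11.648, r(-2) = -9.
T_5 = (Δs/2)·[r(s_0) + 2r(s_1) + ... + 2r(s_{4}) + r(s_5)].
Sum = -17.3.

-17.3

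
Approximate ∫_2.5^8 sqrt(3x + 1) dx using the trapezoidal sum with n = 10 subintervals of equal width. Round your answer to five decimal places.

22.26537

Δx = (8 − 2.5)/10 = 0.55.
f(2.5) ≈ 2.91548, f(3.05) ≈ 3.18591, f(3.6) ≈ 3.43511, f(4.15) ≈ 3.66742, f(4.7) ≈ 3.88587, f(5.25) ≈ 4.09268, f(5.8) ≈ 4.28952, f(6.35) ≈ 4.47772, f(6.9) ≈ 4.65833, f(7.45) ≈ 4.83218, f(8) ≈ 5.00000.
T_10 = (Δx/2)·[f(x_0) + 2f(x_1) + ... + 2f(x_{9}) + f(x_10)].
Sum ≈ 22.26537.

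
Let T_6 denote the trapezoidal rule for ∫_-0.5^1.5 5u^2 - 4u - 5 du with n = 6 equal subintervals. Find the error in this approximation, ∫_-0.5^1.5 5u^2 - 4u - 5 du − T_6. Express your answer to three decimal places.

Exact integral: ∫_-0.5^1.5 f(u) du ≈ -8.16667.
T_6 ≈ -7.98148.
Error ≈ -8.16667 − (-7.98148) ≈ -0.185.

-0.185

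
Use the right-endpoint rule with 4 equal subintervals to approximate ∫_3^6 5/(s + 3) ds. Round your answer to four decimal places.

Δs = (6 − 3)/4 = 0.75.
Right endpoints: 3.75, 4.5, 5.25, 6.
f(3.75) = 20/27, f(4.5) = 2/3, f(5.25) = 20/33, f(6) = 5/9.
Sum = Δs · [f(3.75) + f(4.5) + f(5.25) + f(6)].
Sum ≈ 1.9268.

1.9268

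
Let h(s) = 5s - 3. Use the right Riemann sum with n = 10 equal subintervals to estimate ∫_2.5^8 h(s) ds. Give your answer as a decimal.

135.4375

Δs = (8 − 2.5)/10 = 0.55.
Right endpoints: 3.05, 3.6, 4.15, 4.7, 5.25, 5.8, 6.35, 6.9, 7.45, 8.
h(3.05) = 12.25, h(3.6) = 15, h(4.15) = 17.75, h(4.7) = 20.5, h(5.25) = 23.25, h(5.8) = 26, h(6.35) = 28.75, h(6.9) = 31.5, h(7.45) = 34.25, h(8) = 37.
Sum = Δs · [h(3.05) + h(3.6) + h(4.15) + ...].
Sum = 135.4375.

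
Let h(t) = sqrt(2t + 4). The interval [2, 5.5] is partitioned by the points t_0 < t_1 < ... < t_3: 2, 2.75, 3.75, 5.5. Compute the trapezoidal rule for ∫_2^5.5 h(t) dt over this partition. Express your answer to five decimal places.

11.80930

Subinterval widths: 0.75, 1, 1.75.
h(2) ≈ 2.82843, h(2.75) ≈ 3.08221, h(3.75) ≈ 3.39116, h(5.5) ≈ 3.87298.
On each subinterval the trapezoid contributes (Δt_i/2)·[h(t_{i-1}) + h(t_i)].
Sum ≈ 11.80930.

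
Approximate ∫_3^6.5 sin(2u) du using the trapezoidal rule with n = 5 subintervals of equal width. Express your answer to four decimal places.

0.0219

Δu = (6.5 − 3)/5 = 0.7.
f(3) ≈ -0.2794, f(3.7) ≈ 0.8987, f(4.4) ≈ 0.5849, f(5.1) ≈ -0.6999, f(5.8) ≈ -0.8228, f(6.5) ≈ 0.4202.
T_5 = (Δu/2)·[f(u_0) + 2f(u_1) + ... + 2f(u_{4}) + f(u_5)].
Sum ≈ 0.0219.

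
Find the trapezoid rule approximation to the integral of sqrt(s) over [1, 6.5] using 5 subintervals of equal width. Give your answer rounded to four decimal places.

Δs = (6.5 − 1)/5 = 1.1.
f(1) ≈ 1.0000, f(2.1) ≈ 1.4491, f(3.2) ≈ 1.7889, f(4.3) ≈ 2.0736, f(5.4) ≈ 2.3238, f(6.5) ≈ 2.5495.
T_5 = (Δs/2)·[f(s_0) + 2f(s_1) + ... + 2f(s_{4}) + f(s_5)].
Sum ≈ 10.3512.

10.3512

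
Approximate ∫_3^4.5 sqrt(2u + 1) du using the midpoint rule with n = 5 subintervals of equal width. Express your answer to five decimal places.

Δu = (4.5 − 3)/5 = 0.3.
Midpoints: 3.15, 3.45, 3.75, 4.05, 4.35.
f(3.15) ≈ 2.70185, f(3.45) ≈ 2.81069, f(3.75) ≈ 2.91548, f(4.05) ≈ 3.01662, f(4.35) ≈ 3.11448.
Sum = Δu · [f(3.15) + f(3.45) + f(3.75) + f(4.05) + f(4.35)].
Sum ≈ 4.36774.

4.36774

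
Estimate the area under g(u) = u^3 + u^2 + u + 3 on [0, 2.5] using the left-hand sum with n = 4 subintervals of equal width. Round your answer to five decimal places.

Δu = (2.5 − 0)/4 = 0.625.
Left endpoints: 0, 0.625, 1.25, 1.875.
g(0) = 3, g(0.625) = 2181/512, g(1.25) = 7.765625, g(1.875) = 7671/512.
Sum = Δu · [g(0) + g(0.625) + g(1.25) + g(1.875)].
Sum ≈ 18.75488.

18.75488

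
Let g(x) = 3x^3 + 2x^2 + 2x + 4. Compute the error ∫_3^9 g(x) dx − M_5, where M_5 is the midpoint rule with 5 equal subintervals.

40.32

Exact integral: ∫_3^9 g(x) dx = 5424.
M_5 = 5383.68.
Error = 5424 − 5383.68 = 40.32.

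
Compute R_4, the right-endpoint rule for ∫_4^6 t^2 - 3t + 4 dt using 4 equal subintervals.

32.25

Δt = (6 − 4)/4 = 0.5.
Right endpoints: 4.5, 5, 5.5, 6.
f(4.5) = 10.75, f(5) = 14, f(5.5) = 17.75, f(6) = 22.
Sum = Δt · [f(4.5) + f(5) + f(5.5) + f(6)].
Sum = 32.25.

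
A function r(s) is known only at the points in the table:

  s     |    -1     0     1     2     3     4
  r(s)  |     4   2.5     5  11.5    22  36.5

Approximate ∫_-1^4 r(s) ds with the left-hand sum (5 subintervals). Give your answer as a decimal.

Δs = 1.
Sum = 1·[4 + 2.5 + 5 + 11.5 + 22] = 45.

45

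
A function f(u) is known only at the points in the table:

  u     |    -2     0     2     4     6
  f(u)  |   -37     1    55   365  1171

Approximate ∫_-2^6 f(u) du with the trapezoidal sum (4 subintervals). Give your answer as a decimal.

1976

Δu = 2.
T_4 = (2/2)·[(-37) + 2·1 + 2·55 + 2·365 + 1171] = 1976.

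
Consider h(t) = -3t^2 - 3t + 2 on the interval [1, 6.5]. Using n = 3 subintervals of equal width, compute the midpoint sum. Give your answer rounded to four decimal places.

Δt = (6.5 − 1)/3 = 11/6.
Midpoints: 23/12, 3.75, 67/12.
h(23/12) = -709/48, h(3.75) = -51.4375, h(67/12) = -5197/48.
Sum = Δt · [h(23/12) + h(3.75) + h(67/12)].
Sum ≈ -319.8785.

-319.8785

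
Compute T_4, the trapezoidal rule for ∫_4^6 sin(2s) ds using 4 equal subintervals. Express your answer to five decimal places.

-0.45275

Δs = (6 − 4)/4 = 0.5.
f(4) ≈ 0.98936, f(4.5) ≈ 0.41212, f(5) ≈ -0.54402, f(5.5) ≈ -0.99999, f(6) ≈ -0.53657.
T_4 = (Δs/2)·[f(s_0) + 2f(s_1) + 2f(s_2) + 2f(s_3) + f(s_4)].
Sum ≈ -0.45275.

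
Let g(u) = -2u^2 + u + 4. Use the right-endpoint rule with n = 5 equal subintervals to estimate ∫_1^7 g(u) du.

-236.88

Δu = (7 − 1)/5 = 1.2.
Right endpoints: 2.2, 3.4, 4.6, 5.8, 7.
g(2.2) = -3.48, g(3.4) = -15.72, g(4.6) = -33.72, g(5.8) = -57.48, g(7) = -87.
Sum = Δu · [g(2.2) + g(3.4) + g(4.6) + g(5.8) + g(7)].
Sum = -236.88.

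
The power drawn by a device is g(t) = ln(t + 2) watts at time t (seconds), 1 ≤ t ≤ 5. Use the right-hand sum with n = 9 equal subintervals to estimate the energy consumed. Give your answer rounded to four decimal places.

Δt = (5 − 1)/9 = 4/9.
Right endpoints: 13/9, 17/9, 7/3, 25/9, 29/9, 11/3, 37/9, 41/9, 5.
g(13/9) ≈ 1.2368, g(17/9) ≈ 1.3581, g(7/3) ≈ 1.4663, g(25/9) ≈ 1.5640, g(29/9) ≈ 1.6529, g(11/3) ≈ 1.7346, g(37/9) ≈ 1.8101, g(41/9) ≈ 1.8803, g(5) ≈ 1.9459.
Sum = Δt · [g(13/9) + g(17/9) + g(7/3) + ...].
Sum ≈ 6.5107.

6.5107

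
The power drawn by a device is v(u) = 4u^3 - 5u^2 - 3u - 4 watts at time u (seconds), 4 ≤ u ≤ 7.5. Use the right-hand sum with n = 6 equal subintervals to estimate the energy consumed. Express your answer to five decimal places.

Δu = (7.5 − 4)/6 = 7/12.
Right endpoints: 55/12, 31/6, 5.75, 19/3, 83/12, 7.5.
v(55/12) = 28333/108, v(31/6) = 43061/108, v(5.75) = 573.875, v(19/3) = 21400/27, v(83/12) = 28610/27, v(7.5) = 1379.75.
Sum = Δu · [v(55/12) + v(31/6) + v(5.75) + ...].
Sum ≈ 2605.69329.

2605.69329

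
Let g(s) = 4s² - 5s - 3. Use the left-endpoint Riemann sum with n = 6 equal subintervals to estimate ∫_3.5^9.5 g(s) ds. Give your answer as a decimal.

Δs = (9.5 − 3.5)/6 = 1.
Left endpoints: 3.5, 4.5, 5.5, 6.5, 7.5, 8.5.
g(3.5) = 28.5, g(4.5) = 55.5, g(5.5) = 90.5, g(6.5) = 133.5, g(7.5) = 184.5, g(8.5) = 243.5.
Sum = Δs · [g(3.5) + g(4.5) + g(5.5) + ...].
Sum = 736.

736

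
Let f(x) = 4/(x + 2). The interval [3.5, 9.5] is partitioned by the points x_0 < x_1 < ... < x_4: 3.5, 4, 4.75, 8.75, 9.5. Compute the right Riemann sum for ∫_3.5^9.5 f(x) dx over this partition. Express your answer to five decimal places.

2.52702

Subinterval widths: 0.5, 0.75, 4, 0.75.
Right endpoints: 4, 4.75, 8.75, 9.5.
f(4) = 2/3, f(4.75) = 16/27, f(8.75) = 16/43, f(9.5) = 8/23.
Sum = Σ Δx_i · f(x_i).
Sum ≈ 2.52702.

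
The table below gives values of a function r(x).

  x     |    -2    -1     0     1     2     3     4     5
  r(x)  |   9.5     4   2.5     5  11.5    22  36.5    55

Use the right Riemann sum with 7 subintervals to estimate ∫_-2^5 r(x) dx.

136.5

Δx = 1.
Sum = 1·[4 + 2.5 + 5 + 11.5 + 22 + 36.5 + 55] = 136.5.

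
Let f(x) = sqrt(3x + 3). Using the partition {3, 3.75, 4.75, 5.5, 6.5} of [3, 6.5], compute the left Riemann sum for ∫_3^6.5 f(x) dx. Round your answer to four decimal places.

Subinterval widths: 0.75, 1, 0.75, 1.
Left endpoints: 3, 3.75, 4.75, 5.5.
f(3) ≈ 3.4641, f(3.75) ≈ 3.7749, f(4.75) ≈ 4.1533, f(5.5) ≈ 4.4159.
Sum = Σ Δx_i · f(x_i).
Sum ≈ 13.9039.

13.9039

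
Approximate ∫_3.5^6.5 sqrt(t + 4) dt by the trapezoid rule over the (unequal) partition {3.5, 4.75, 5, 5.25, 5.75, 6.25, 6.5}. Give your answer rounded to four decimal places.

Subinterval widths: 1.25, 0.25, 0.25, 0.5, 0.5, 0.25.
f(3.5) ≈ 2.7386, f(4.75) ≈ 2.9580, f(5) ≈ 3.0000, f(5.25) ≈ 3.0414, f(5.75) ≈ 3.1225, f(6.25) ≈ 3.2016, f(6.5) ≈ 3.2404.
On each subinterval the trapezoid contributes (Δt_i/2)·[f(t_{i-1}) + f(t_i)].
Sum ≈ 8.9876.

8.9876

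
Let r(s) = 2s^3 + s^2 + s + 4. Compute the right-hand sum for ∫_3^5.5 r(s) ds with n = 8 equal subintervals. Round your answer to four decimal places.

532.4585

Δs = (5.5 − 3)/8 = 0.3125.
Right endpoints: 3.3125, 3.625, 3.9375, 4.25, 4.5625, 4.875, 5.1875, 5.5.
r(3.3125) = 186325/2048, r(3.625) = 116.03515625, r(3.9375) = 298055/2048, r(4.25) = 179.84375, r(4.5625) = 449185/2048, r(4.875) = 264.35546875, r(5.1875) = 645715/2048, r(5.5) = 372.5.
Sum = Δs · [r(3.3125) + r(3.625) + r(3.9375) + ...].
Sum ≈ 532.4585.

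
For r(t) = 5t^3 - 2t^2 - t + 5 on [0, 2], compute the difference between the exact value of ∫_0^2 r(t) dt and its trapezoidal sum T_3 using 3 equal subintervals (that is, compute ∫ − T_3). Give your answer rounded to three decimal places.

-1.926

Exact integral: ∫_0^2 r(t) dt ≈ 22.66667.
T_3 ≈ 24.59259.
Error ≈ 22.66667 − 24.59259 ≈ -1.926.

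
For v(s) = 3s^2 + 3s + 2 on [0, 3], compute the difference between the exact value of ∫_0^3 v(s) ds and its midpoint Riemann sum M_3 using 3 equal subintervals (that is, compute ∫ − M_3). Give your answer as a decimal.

0.75

Exact integral: ∫_0^3 v(s) ds = 46.5.
M_3 = 45.75.
Error = 46.5 − 45.75 = 0.75.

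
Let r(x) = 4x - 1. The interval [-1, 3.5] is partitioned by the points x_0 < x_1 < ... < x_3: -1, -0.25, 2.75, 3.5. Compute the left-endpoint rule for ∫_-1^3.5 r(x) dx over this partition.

Subinterval widths: 0.75, 3, 0.75.
Left endpoints: -1, -0.25, 2.75.
r(-1) = -5, r(-0.25) = -2, r(2.75) = 10.
Sum = Σ Δx_i · r(x_i).
Sum = -2.25.

-2.25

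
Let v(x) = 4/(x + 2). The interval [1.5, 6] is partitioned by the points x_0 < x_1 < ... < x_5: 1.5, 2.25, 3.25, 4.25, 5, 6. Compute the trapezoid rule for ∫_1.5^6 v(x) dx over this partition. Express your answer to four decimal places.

Subinterval widths: 0.75, 1, 1, 0.75, 1.
v(1.5) = 8/7, v(2.25) = 16/17, v(3.25) = 16/21, v(4.25) = 0.64, v(5) = 4/7, v(6) = 0.5.
On each subinterval the trapezoid contributes (Δx_i/2)·[v(x_{i-1}) + v(x_i)].
Sum ≈ 3.3240.

3.3240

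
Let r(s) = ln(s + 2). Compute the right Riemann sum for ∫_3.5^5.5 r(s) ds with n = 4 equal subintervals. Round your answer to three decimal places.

Δs = (5.5 − 3.5)/4 = 0.5.
Right endpoints: 4, 4.5, 5, 5.5.
r(4) ≈ 1.792, r(4.5) ≈ 1.872, r(5) ≈ 1.946, r(5.5) ≈ 2.015.
Sum = Δs · [r(4) + r(4.5) + r(5) + r(5.5)].
Sum ≈ 3.812.

3.812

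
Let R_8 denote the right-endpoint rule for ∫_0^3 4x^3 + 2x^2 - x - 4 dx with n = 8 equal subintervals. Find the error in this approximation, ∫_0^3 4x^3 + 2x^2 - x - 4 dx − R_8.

Exact integral: ∫_0^3 f(x) dx = 82.5.
R_8 = 106.96875.
Error = 82.5 − 106.96875 = -24.46875.

-24.46875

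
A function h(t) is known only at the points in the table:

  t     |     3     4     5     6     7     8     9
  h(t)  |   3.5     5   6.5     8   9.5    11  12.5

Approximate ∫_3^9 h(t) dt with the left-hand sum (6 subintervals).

43.5

Δt = 1.
Sum = 1·[3.5 + 5 + 6.5 + 8 + 9.5 + 11] = 43.5.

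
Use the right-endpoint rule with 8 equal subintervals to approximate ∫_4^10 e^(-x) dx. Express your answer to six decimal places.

Δx = (10 − 4)/8 = 0.75.
Right endpoints: 4.75, 5.5, 6.25, 7, 7.75, 8.5, 9.25, 10.
f(4.75) ≈ 0.008652, f(5.5) ≈ 0.004087, f(6.25) ≈ 0.001930, f(7) ≈ 0.000912, f(7.75) ≈ 0.000431, f(8.5) ≈ 0.000203, f(9.25) ≈ 0.000096, f(10) ≈ 0.000045.
Sum = Δx · [f(4.75) + f(5.5) + f(6.25) + ...].
Sum ≈ 0.012267.

0.012267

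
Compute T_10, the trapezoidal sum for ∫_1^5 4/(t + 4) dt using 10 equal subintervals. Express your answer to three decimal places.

Δt = (5 − 1)/10 = 0.4.
f(1) = 0.8, f(1.4) = 20/27, f(1.8) = 20/29, f(2.2) = 20/31, f(2.6) = 20/33, f(3) = 4/7, f(3.4) = 20/37, f(3.8) = 20/39, f(4.2) = 20/41, f(4.6) = 20/43, f(5) = 4/9.
T_10 = (Δt/2)·[f(t_0) + 2f(t_1) + ... + 2f(t_{9}) + f(t_10)].
Sum ≈ 2.353.

2.353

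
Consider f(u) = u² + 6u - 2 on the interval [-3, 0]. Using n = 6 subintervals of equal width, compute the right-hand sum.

-21.625

Δu = (0 − (-3))/6 = 0.5.
Right endpoints: -2.5, -2, -1.5, -1, -0.5, 0.
f(-2.5) = -10.75, f(-2) = -10, f(-1.5) = -8.75, f(-1) = -7, f(-0.5) = -4.75, f(0) = -2.
Sum = Δu · [f(-2.5) + f(-2) + f(-1.5) + ...].
Sum = -21.625.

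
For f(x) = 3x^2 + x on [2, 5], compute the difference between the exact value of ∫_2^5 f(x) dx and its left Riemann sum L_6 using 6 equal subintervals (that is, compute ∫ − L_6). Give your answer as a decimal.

16.125

Exact integral: ∫_2^5 f(x) dx = 127.5.
L_6 = 111.375.
Error = 127.5 − 111.375 = 16.125.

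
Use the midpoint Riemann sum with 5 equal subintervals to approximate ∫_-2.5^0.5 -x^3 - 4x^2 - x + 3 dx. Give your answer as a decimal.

0.84

Δx = (0.5 − (-2.5))/5 = 0.6.
Midpoints: -2.2, -1.6, -1, -0.4, 0.2.
f(-2.2) = -3.512, f(-1.6) = -1.544, f(-1) = 1, f(-0.4) = 2.824, f(0.2) = 2.632.
Sum = Δx · [f(-2.2) + f(-1.6) + f(-1) + f(-0.4) + f(0.2)].
Sum = 0.84.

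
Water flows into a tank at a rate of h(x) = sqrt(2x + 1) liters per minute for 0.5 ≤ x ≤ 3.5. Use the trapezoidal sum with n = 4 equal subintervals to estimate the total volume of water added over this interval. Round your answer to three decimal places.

6.583

Δx = (3.5 − 0.5)/4 = 0.75.
h(0.5) ≈ 1.414, h(1.25) ≈ 1.871, h(2) ≈ 2.236, h(2.75) ≈ 2.550, h(3.5) ≈ 2.828.
T_4 = (Δx/2)·[h(x_0) + 2h(x_1) + 2h(x_2) + 2h(x_3) + h(x_4)].
Sum ≈ 6.583.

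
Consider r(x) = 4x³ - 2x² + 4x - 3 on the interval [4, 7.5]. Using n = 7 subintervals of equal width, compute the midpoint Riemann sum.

2734.59375

Δx = (7.5 − 4)/7 = 0.5.
Midpoints: 4.25, 4.75, 5.25, 5.75, 6.25, 6.75, 7.25.
r(4.25) = 284.9375, r(4.75) = 399.5625, r(5.25) = 541.6875, r(5.75) = 714.3125, r(6.25) = 920.4375, r(6.75) = 1163.0625, r(7.25) = 1445.1875.
Sum = Δx · [r(4.25) + r(4.75) + r(5.25) + ...].
Sum = 2734.59375.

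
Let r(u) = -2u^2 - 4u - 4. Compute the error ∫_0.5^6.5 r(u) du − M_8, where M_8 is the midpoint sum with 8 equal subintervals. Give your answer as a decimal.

Exact integral: ∫_0.5^6.5 r(u) du = -291.
M_8 = -290.4375.
Error = -291 − (-290.4375) = -0.5625.

-0.5625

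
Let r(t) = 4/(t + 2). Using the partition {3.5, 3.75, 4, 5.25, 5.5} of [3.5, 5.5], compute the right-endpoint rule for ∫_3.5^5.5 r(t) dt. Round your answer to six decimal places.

1.163568

Subinterval widths: 0.25, 0.25, 1.25, 0.25.
Right endpoints: 3.75, 4, 5.25, 5.5.
r(3.75) = 16/23, r(4) = 2/3, r(5.25) = 16/29, r(5.5) = 8/15.
Sum = Σ Δt_i · r(t_i).
Sum ≈ 1.163568.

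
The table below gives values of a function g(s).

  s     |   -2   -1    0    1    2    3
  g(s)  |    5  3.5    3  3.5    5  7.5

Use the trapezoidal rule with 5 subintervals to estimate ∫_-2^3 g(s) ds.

21.25

Δs = 1.
T_5 = (1/2)·[5 + 2·3.5 + 2·3 + 2·3.5 + 2·5 + 7.5] = 21.25.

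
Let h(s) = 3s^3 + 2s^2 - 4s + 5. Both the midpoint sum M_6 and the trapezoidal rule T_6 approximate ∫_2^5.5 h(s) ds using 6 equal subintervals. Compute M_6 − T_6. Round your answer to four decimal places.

M_6 ≈ 741.332104.
T_6 ≈ 751.976418.
M_6 − T_6 ≈ -10.6443.

-10.6443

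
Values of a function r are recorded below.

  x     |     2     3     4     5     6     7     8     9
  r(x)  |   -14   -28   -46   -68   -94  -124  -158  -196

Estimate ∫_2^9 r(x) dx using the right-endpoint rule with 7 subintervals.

Δx = 1.
Sum = 1·[(-28) + (-46) + (-68) + (-94) + (-124) + (-158) + (-196)] = -714.

-714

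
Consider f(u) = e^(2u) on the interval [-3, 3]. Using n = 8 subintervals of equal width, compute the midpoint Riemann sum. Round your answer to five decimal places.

Δu = (3 − (-3))/8 = 0.75.
Midpoints: -2.625, -1.875, -1.125, -0.375, 0.375, 1.125, 1.875, 2.625.
f(-2.625) ≈ 0.00525, f(-1.875) ≈ 0.02352, f(-1.125) ≈ 0.10540, f(-0.375) ≈ 0.47237, f(0.375) ≈ 2.11700, f(1.125) ≈ 9.48774, f(1.875) ≈ 42.52108, f(2.625) ≈ 190.56627.
Sum = Δu · [f(-2.625) + f(-1.875) + f(-1.125) + ...].
Sum ≈ 183.97396.

183.97396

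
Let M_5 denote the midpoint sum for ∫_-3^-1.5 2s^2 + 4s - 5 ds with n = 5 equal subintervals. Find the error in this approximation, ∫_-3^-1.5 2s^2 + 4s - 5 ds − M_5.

0.0225

Exact integral: ∫_-3^-1.5 f(s) ds = -5.25.
M_5 = -5.2725.
Error = -5.25 − (-5.2725) = 0.0225.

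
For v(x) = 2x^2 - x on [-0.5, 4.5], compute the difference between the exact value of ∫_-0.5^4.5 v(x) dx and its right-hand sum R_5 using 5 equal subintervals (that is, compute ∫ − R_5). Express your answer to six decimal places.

Exact integral: ∫_-0.5^4.5 v(x) dx ≈ 50.83333333.
R_5 = 70.
Error ≈ 50.83333333 − 70 ≈ -19.166667.

-19.166667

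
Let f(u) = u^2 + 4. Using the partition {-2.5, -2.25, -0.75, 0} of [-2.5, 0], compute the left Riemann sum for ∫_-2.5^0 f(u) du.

19.578125

Subinterval widths: 0.25, 1.5, 0.75.
Left endpoints: -2.5, -2.25, -0.75.
f(-2.5) = 10.25, f(-2.25) = 9.0625, f(-0.75) = 4.5625.
Sum = Σ Δu_i · f(u_i).
Sum = 19.578125.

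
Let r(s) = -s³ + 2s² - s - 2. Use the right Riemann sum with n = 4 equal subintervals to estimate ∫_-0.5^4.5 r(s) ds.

Δs = (4.5 − (-0.5))/4 = 1.25.
Right endpoints: 0.75, 2, 3.25, 4.5.
r(0.75) = -2.046875, r(2) = -4, r(3.25) = -18.453125, r(4.5) = -57.125.
Sum = Δs · [r(0.75) + r(2) + r(3.25) + r(4.5)].
Sum = -102.03125.

-102.03125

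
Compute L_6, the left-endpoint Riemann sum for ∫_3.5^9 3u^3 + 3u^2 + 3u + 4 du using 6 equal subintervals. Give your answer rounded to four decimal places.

Δu = (9 − 3.5)/6 = 11/12.
Left endpoints: 3.5, 53/12, 16/3, 6.25, 43/6, 97/12.
f(3.5) = 179.875, f(53/12) = 192521/576, f(16/3) = 5044/9, f(6.25) = 872.359375, f(43/6) = 92437/72, f(97/12) = 1041853/576.
Sum = Δu · [f(3.5) + f(53/12) + f(16/3) + ...].
Sum ≈ 4619.5751.

4619.5751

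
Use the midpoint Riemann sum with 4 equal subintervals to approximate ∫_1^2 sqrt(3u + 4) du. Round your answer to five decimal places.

Δu = (2 − 1)/4 = 0.25.
Midpoints: 1.125, 1.375, 1.625, 1.875.
f(1.125) ≈ 2.71570, f(1.375) ≈ 2.85044, f(1.625) ≈ 2.97909, f(1.875) ≈ 3.10242.
Sum = Δu · [f(1.125) + f(1.375) + f(1.625) + f(1.875)].
Sum ≈ 2.91191.

2.91191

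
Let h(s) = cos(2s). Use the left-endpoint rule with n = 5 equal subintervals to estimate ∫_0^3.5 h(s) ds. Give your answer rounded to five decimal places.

0.35913

Δs = (3.5 − 0)/5 = 0.7.
Left endpoints: 0, 0.7, 1.4, 2.1, 2.8.
h(0) ≈ 1.00000, h(0.7) ≈ 0.16997, h(1.4) ≈ -0.94222, h(2.1) ≈ -0.49026, h(2.8) ≈ 0.77557.
Sum = Δs · [h(0) + h(0.7) + h(1.4) + h(2.1) + h(2.8)].
Sum ≈ 0.35913.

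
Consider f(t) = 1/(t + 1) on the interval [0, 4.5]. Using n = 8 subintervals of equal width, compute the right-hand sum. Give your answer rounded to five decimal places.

Δt = (4.5 − 0)/8 = 0.5625.
Right endpoints: 0.5625, 1.125, 1.6875, 2.25, 2.8125, 3.375, 3.9375, 4.5.
f(0.5625) = 0.64, f(1.125) = 8/17, f(1.6875) = 16/43, f(2.25) = 4/13, f(2.8125) = 16/61, f(3.375) = 8/35, f(3.9375) = 16/79, f(4.5) = 2/11.
Sum = Δt · [f(0.5625) + f(1.125) + f(1.6875) + ...].
Sum ≈ 1.49939.

1.49939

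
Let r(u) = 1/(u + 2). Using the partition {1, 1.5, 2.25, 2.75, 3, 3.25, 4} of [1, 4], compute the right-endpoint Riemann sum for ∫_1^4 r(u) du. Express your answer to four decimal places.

0.6472

Subinterval widths: 0.5, 0.75, 0.5, 0.25, 0.25, 0.75.
Right endpoints: 1.5, 2.25, 2.75, 3, 3.25, 4.
r(1.5) = 2/7, r(2.25) = 4/17, r(2.75) = 4/19, r(3) = 0.2, r(3.25) = 4/21, r(4) = 1/6.
Sum = Σ Δu_i · r(u_i).
Sum ≈ 0.6472.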